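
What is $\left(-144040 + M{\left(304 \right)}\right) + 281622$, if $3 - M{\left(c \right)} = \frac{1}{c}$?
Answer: $\frac{41825839}{304} \approx 1.3759 \cdot 10^{5}$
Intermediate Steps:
$M{\left(c \right)} = 3 - \frac{1}{c}$
$\left(-144040 + M{\left(304 \right)}\right) + 281622 = \left(-144040 + \left(3 - \frac{1}{304}\right)\right) + 281622 = \left(-144040 + \frac{911}{304}\right) + 281622 = - \frac{43787249}{304} + 281622 = \frac{41825839}{304}$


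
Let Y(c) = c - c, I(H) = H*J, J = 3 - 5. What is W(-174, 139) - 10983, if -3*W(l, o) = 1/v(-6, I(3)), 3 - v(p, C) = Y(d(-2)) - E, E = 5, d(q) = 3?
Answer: -263593/24 ≈ -10983.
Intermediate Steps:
J = -2
I(H) = -2*H (I(H) = H*(-2) = -2*H)
Y(c) = 0
v(p, C) = 8 (v(p, C) = 3 - (0 - 1*5) = 3 - (0 - 5) = 3 - 1*(-5) = 3 + 5 = 8)
W(l, o) = -1/24 (W(l, o) = -⅓/8 = -⅓*⅛ = -1/24)
W(-174, 139) - 10983 = -1/24 - 10983 = -263593/24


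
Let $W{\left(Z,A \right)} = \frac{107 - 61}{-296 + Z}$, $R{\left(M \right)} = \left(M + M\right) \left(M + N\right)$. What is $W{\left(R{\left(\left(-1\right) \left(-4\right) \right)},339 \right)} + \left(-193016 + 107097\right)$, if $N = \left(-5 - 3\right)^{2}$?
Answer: $- \frac{10653933}{124} \approx -85919.0$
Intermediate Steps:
$N = 64$ ($N = \left(-8\right)^{2} = 64$)
$R{\left(M \right)} = 2 M \left(64 + M\right)$ ($R{\left(M \right)} = \left(M + M\right) \left(M + 64\right) = 2 M \left(64 + M\right)$)
$W{\left(Z,A \right)} = \frac{46}{-296 + Z}$
$W{\left(R{\left(\left(-1\right) \left(-4\right) \right)},339 \right)} + \left(-193016 + 107097\right) = \frac{46}{-296 + 2 \left(\left(-1\right) \left(-4\right)\right) \left(64 - -4\right)} + \left(-193016 + 107097\right) = \frac{46}{-296 + 2 \cdot 4 \left(64 + 4\right)} - 85919 = \frac{46}{-296 + 2 \cdot 4 \cdot 68} - 85919 = \frac{46}{-296 + 544} - 85919 = \frac{46}{248} - 85919 = 46 \cdot \frac{1}{248} - 85919 = \frac{23}{124} - 85919 = - \frac{10653933}{124}$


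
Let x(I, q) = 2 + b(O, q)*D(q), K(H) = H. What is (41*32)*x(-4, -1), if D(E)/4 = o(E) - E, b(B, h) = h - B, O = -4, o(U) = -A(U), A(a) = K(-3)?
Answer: 65600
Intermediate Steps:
A(a) = -3
o(U) = 3 (o(U) = -1*(-3) = 3)
D(E) = 12 - 4*E (D(E) = 4*(3 - E) = 12 - 4*E)
x(I, q) = 2 + (4 + q)*(12 - 4*q) (x(I, q) = 2 + (q - 1*(-4))*(12 - 4*q) = 2 + (q + 4)*(12 - 4*q) = 2 + (4 + q)*(12 - 4*q))
(41*32)*x(-4, -1) = (41*32)*(50 - 4*(-1) - 4*(-1)**2) = 1312*(50 + 4 - 4*1) = 1312*(50 + 4 - 4) = 1312*50 = 65600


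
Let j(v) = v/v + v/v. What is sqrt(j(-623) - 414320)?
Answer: I*sqrt(414318) ≈ 643.68*I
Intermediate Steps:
j(v) = 2 (j(v) = 1 + 1 = 2)
sqrt(j(-623) - 414320) = sqrt(2 - 414320) = sqrt(-414318) = I*sqrt(414318)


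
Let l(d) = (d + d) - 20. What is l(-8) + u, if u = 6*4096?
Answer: 24540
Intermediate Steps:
l(d) = -20 + 2*d (l(d) = 2*d - 20 = -20 + 2*d)
u = 24576
l(-8) + u = (-20 + 2*(-8)) + 24576 = (-20 - 16) + 24576 = -36 + 24576 = 24540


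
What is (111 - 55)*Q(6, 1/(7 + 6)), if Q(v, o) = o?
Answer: 56/13 ≈ 4.3077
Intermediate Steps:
(111 - 55)*Q(6, 1/(7 + 6)) = (111 - 55)/(7 + 6) = 56/13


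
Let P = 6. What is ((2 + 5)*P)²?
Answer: 1764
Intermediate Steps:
((2 + 5)*P)² = ((2 + 5)*6)² = (7*6)² = 42² = 1764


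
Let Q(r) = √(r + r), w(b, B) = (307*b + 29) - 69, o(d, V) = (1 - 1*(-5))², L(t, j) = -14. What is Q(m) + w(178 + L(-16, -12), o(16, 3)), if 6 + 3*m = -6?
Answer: 50308 + 2*I*√2 ≈ 50308.0 + 2.8284*I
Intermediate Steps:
o(d, V) = 36 (o(d, V) = (1 + 5)² = 6² = 36)
m = -4 (m = -2 + (⅓)*(-6) = -2 - 2 = -4)
w(b, B) = -40 + 307*b (w(b, B) = (29 + 307*b) - 69 = -40 + 307*b)
Q(r) = √2*√r (Q(r) = √(2*r) = √2*√r)
Q(m) + w(178 + L(-16, -12), o(16, 3)) = √2*√(-4) + (-40 + 307*(178 - 14)) = √2*(2*I) + (-40 + 307*164) = 2*I*√2 + (-40 + 50348) = 2*I*√2 + 50308 = 50308 + 2*I*√2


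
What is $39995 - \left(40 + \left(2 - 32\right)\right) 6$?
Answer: $39935$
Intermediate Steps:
$39995 - \left(40 + \left(2 - 32\right)\right) 6 = 39995 - \left(40 - 30\right) 6 = 39995 - 10 \cdot 6 = 39995 - 60 = 39935$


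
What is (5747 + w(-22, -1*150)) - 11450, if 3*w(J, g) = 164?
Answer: -16945/3 ≈ -5648.3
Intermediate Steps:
w(J, g) = 164/3 (w(J, g) = (⅓)*164 = 164/3)
(5747 + w(-22, -1*150)) - 11450 = (5747 + 164/3) - 11450 = 17405/3 - 11450 = -16945/3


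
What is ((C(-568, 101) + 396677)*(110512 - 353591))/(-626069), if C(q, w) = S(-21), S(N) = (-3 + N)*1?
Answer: 96418014587/626069 ≈ 1.5401e+5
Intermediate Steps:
S(N) = -3 + N
C(q, w) = -24 (C(q, w) = -3 - 21 = -24)
((C(-568, 101) + 396677)*(110512 - 353591))/(-626069) = ((-24 + 396677)*(110512 - 353591))/(-626069) = (396653*(-243079))*(-1/626069) = -96418014587*(-1/626069) = 96418014587/626069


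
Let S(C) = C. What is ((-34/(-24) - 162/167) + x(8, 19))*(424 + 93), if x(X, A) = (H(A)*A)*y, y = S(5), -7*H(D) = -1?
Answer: 101665465/14028 ≈ 7247.3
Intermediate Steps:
H(D) = 1/7 (H(D) = -1/7*(-1) = 1/7)
y = 5
x(X, A) = 5*A/7 (x(X, A) = (A/7)*5 = 5*A/7)
((-34/(-24) - 162/167) + x(8, 19))*(424 + 93) = ((-34/(-24) - 162/167) + (5/7)*19)*(424 + 93) = ((-34*(-1/24) - 162*1/167) + 95/7)*517 = ((17/12 - 162/167) + 95/7)*517 = (895/2004 + 95/7)*517 = (196645/14028)*517 = 101665465/14028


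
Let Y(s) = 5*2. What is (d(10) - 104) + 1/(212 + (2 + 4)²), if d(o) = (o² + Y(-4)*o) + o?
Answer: 26289/248 ≈ 106.00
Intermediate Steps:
Y(s) = 10
d(o) = o² + 11*o (d(o) = (o² + 10*o) + o = o² + 11*o)
(d(10) - 104) + 1/(212 + (2 + 4)²) = (10*(11 + 10) - 104) + 1/(212 + (2 + 4)²) = (10*21 - 104) + 1/(212 + 6²) = (210 - 104) + 1/(212 + 36) = 106 + 1/248 = 26289/248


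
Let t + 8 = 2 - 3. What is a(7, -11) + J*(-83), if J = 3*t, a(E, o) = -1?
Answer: 2240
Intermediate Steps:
t = -9 (t = -8 + (2 - 3) = -8 - 1 = -9)
J = -27 (J = 3*(-9) = -27)
a(7, -11) + J*(-83) = -1 - 27*(-83) = -1 + 2241 = 2240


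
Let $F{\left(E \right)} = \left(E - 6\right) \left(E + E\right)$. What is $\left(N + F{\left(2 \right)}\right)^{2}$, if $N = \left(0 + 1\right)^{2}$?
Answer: $225$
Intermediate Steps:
$F{\left(E \right)} = 2 E \left(-6 + E\right)$ ($F{\left(E \right)} = \left(-6 + E\right) 2 E = 2 E \left(-6 + E\right)$)
$N = 1$ ($N = 1^{2} = 1$)
$\left(N + F{\left(2 \right)}\right)^{2} = \left(1 + 2 \cdot 2 \left(-6 + 2\right)\right)^{2} = \left(1 + 2 \cdot 2 \left(-4\right)\right)^{2} = \left(1 - 16\right)^{2} = \left(-15\right)^{2} = 225$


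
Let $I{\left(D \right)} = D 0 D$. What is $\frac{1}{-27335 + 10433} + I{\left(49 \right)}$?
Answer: $- \frac{1}{16902} \approx -5.9165 \cdot 10^{-5}$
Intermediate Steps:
$I{\left(D \right)} = 0$ ($I{\left(D \right)} = 0 D = 0$)
$\frac{1}{-27335 + 10433} + I{\left(49 \right)} = \frac{1}{-27335 + 10433} + 0 = \frac{1}{-16902} + 0 = - \frac{1}{16902} + 0 = - \frac{1}{16902}$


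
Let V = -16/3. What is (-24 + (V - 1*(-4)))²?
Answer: 5776/9 ≈ 641.78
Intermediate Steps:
V = -16/3 (V = -16*⅓ = -16/3 ≈ -5.3333)
(-24 + (V - 1*(-4)))² = (-24 + (-16/3 - 1*(-4)))² = (-24 + (-16/3 + 4))² = (-24 - 4/3)² = (-76/3)² = 5776/9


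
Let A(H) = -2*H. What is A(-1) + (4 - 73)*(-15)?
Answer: 1037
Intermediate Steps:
A(-1) + (4 - 73)*(-15) = -2*(-1) + (4 - 73)*(-15) = 2 - 69*(-15) = 2 + 1035 = 1037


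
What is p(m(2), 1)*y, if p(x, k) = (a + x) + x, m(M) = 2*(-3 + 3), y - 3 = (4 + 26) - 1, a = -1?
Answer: -32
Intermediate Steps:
y = 32 (y = 3 + ((4 + 26) - 1) = 3 + (30 - 1) = 3 + 29 = 32)
m(M) = 0 (m(M) = 2*0 = 0)
p(x, k) = -1 + 2*x (p(x, k) = (-1 + x) + x = -1 + 2*x)
p(m(2), 1)*y = (-1 + 2*0)*32 = (-1 + 0)*32 = -1*32 = -32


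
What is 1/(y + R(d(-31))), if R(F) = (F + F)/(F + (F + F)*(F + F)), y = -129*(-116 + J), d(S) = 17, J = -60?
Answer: 69/1566578 ≈ 4.4045e-5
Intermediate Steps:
y = 22704 (y = -129*(-116 - 60) = -129*(-176) = 22704)
R(F) = 2*F/(F + 4*F²) (R(F) = (2*F)/(F + (2*F)*(2*F)) = (2*F)/(F + 4*F²) = 2*F/(F + 4*F²))
1/(y + R(d(-31))) = 1/(22704 + 2/(1 + 4*17)) = 1/(22704 + 2/(1 + 68)) = 1/(22704 + 2/69) = 1/(1566578/69) = 69/1566578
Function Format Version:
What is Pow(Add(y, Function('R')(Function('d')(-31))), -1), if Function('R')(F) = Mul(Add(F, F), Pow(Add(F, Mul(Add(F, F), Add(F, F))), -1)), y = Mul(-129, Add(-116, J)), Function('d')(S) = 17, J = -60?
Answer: Rational(69, 1566578) ≈ 4.4045e-5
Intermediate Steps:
y = 22704 (y = Mul(-129, Add(-116, -60)) = Mul(-129, -176) = 22704)
Function('R')(F) = Mul(2, F, Pow(Add(F, Mul(4, Pow(F, 2))), -1)) (Function('R')(F) = Mul(Mul(2, F), Pow(Add(F, Mul(Mul(2, F), Mul(2, F))), -1)) = Mul(Mul(2, F), Pow(Add(F, Mul(4, Pow(F, 2))), -1)) = Mul(2, F, Pow(Add(F, Mul(4, Pow(F, 2))), -1)))
Pow(Add(y, Function('R')(Function('d')(-31))), -1) = Pow(Add(22704, Mul(2, Pow(Add(1, Mul(4, 17)), -1))), -1) = Pow(Add(22704, Mul(2, Pow(Add(1, 68), -1))), -1) = Pow(Add(22704, Mul(2, Pow(69, -1))), -1) = Pow(Add(22704, Mul(2, Rational(1, 69))), -1) = Pow(Add(22704, Rational(2, 69)), -1) = Pow(Rational(1566578, 69), -1) = Rational(69, 1566578)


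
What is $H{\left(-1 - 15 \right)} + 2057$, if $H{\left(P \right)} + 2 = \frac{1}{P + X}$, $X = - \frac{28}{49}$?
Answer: $\frac{238373}{116} \approx 2054.9$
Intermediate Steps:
$X = - \frac{4}{7}$ ($X = \left(-28\right) \frac{1}{49} = - \frac{4}{7} \approx -0.57143$)
$H{\left(P \right)} = -2 + \frac{1}{- \frac{4}{7} + P}$ ($H{\left(P \right)} = -2 + \frac{1}{P - \frac{4}{7}} = -2 + \frac{1}{- \frac{4}{7} + P}$)
$H{\left(-1 - 15 \right)} + 2057 = \frac{15 - 14 \left(-1 - 15\right)}{-4 + 7 \left(-1 - 15\right)} + 2057 = \frac{15 - -224}{-4 + 7 \left(-16\right)} + 2057 = \frac{15 + 224}{-4 - 112} + 2057 = \frac{1}{-116} \cdot 239 + 2057 = \left(- \frac{1}{116}\right) 239 + 2057 = - \frac{239}{116} + 2057 = \frac{238373}{116}$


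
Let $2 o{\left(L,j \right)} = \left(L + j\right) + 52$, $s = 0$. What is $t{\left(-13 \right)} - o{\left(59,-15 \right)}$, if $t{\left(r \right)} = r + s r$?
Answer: $-61$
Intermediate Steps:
$o{\left(L,j \right)} = 26 + \frac{L}{2} + \frac{j}{2}$ ($o{\left(L,j \right)} = \frac{\left(L + j\right) + 52}{2} = \frac{52 + L + j}{2} = 26 + \frac{L}{2} + \frac{j}{2}$)
$t{\left(r \right)} = r$ ($t{\left(r \right)} = r + 0 r = r + 0 = r$)
$t{\left(-13 \right)} - o{\left(59,-15 \right)} = -13 - \left(26 + \frac{1}{2} \cdot 59 + \frac{1}{2} \left(-15\right)\right) = -13 - \left(26 + \frac{59}{2} - \frac{15}{2}\right) = -13 - 48 = -61$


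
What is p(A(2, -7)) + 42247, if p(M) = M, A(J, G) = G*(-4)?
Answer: 42275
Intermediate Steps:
A(J, G) = -4*G
p(A(2, -7)) + 42247 = -4*(-7) + 42247 = 28 + 42247 = 42275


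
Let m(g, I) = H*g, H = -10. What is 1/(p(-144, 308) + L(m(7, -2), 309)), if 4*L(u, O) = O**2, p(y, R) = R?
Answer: 4/96713 ≈ 4.1360e-5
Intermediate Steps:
m(g, I) = -10*g
L(u, O) = O**2/4
1/(p(-144, 308) + L(m(7, -2), 309)) = 1/(308 + (1/4)*309**2) = 1/(308 + (1/4)*95481) = 1/(308 + 95481/4) = 1/(96713/4) = 4/96713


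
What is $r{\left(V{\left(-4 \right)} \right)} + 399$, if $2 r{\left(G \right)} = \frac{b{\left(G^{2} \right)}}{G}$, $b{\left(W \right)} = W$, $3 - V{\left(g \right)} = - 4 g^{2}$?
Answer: $\frac{865}{2} \approx 432.5$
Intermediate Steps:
$V{\left(g \right)} = 3 + 4 g^{2}$ ($V{\left(g \right)} = 3 - - 4 g^{2} = 3 + 4 g^{2}$)
$r{\left(G \right)} = \frac{G}{2}$ ($r{\left(G \right)} = \frac{G^{2} \frac{1}{G}}{2} = \frac{G}{2}$)
$r{\left(V{\left(-4 \right)} \right)} + 399 = \frac{3 + 4 \left(-4\right)^{2}}{2} + 399 = \frac{3 + 4 \cdot 16}{2} + 399 = \frac{3 + 64}{2} + 399 = \frac{1}{2} \cdot 67 + 399 = \frac{67}{2} + 399 = \frac{865}{2}$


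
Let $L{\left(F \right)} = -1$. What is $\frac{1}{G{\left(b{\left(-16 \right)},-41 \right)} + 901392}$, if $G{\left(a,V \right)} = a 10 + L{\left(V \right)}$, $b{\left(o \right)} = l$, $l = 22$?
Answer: $\frac{1}{901611} \approx 1.1091 \cdot 10^{-6}$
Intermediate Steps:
$b{\left(o \right)} = 22$
$G{\left(a,V \right)} = -1 + 10 a$ ($G{\left(a,V \right)} = a 10 - 1 = 10 a - 1 = -1 + 10 a$)
$\frac{1}{G{\left(b{\left(-16 \right)},-41 \right)} + 901392} = \frac{1}{\left(-1 + 10 \cdot 22\right) + 901392} = \frac{1}{\left(-1 + 220\right) + 901392} = \frac{1}{219 + 901392} = \frac{1}{901611}$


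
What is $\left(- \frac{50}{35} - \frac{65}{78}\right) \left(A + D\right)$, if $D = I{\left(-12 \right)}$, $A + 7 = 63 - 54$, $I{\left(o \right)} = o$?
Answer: $\frac{475}{21} \approx 22.619$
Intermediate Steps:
$A = 2$ ($A = -7 + \left(63 - 54\right) = -7 + 9 = 2$)
$D = -12$
$\left(- \frac{50}{35} - \frac{65}{78}\right) \left(A + D\right) = \left(- \frac{50}{35} - \frac{65}{78}\right) \left(2 - 12\right) = \left(\left(-50\right) \frac{1}{35} - \frac{5}{6}\right) \left(-10\right) = \left(- \frac{10}{7} - \frac{5}{6}\right) \left(-10\right) = \left(- \frac{95}{42}\right) \left(-10\right) = \frac{475}{21}$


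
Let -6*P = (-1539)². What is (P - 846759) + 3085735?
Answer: 3688445/2 ≈ 1.8442e+6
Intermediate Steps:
P = -789507/2 (P = -⅙*(-1539)² = -⅙*2368521 = -789507/2 ≈ -3.9475e+5)
(P - 846759) + 3085735 = (-789507/2 - 846759) + 3085735 = -2483025/2 + 3085735 = 3688445/2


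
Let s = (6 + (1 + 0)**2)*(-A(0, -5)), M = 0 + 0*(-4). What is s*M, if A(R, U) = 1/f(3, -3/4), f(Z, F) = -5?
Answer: 0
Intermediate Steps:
A(R, U) = -1/5 (A(R, U) = 1/(-5) = -1/5)
M = 0 (M = 0 + 0 = 0)
s = 7/5 (s = (6 + (1 + 0)**2)*(-1*(-1/5)) = (6 + 1**2)*(1/5) = (6 + 1)*(1/5) = 7*(1/5) = 7/5 ≈ 1.4000)
s*M = (7/5)*0 = 0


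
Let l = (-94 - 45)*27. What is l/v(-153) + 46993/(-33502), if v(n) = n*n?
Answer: -45399709/29046234 ≈ -1.5630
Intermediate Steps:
l = -3753 (l = -139*27 = -3753)
v(n) = n²
l/v(-153) + 46993/(-33502) = -3753/((-153)²) + 46993/(-33502) = -3753/23409 + 46993*(-1/33502) = -3753*1/23409 - 46993/33502 = -139/867 - 46993/33502 = -45399709/29046234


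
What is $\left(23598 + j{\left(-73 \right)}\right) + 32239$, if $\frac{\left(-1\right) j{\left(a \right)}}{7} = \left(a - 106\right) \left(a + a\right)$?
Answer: $-127101$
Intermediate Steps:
$j{\left(a \right)} = - 14 a \left(-106 + a\right)$ ($j{\left(a \right)} = - 7 \left(a - 106\right) \left(a + a\right) = - 7 \left(-106 + a\right) 2 a = - 7 \cdot 2 a \left(-106 + a\right) = - 14 a \left(-106 + a\right)$)
$\left(23598 + j{\left(-73 \right)}\right) + 32239 = \left(23598 + 14 \left(-73\right) \left(106 - -73\right)\right) + 32239 = \left(23598 + 14 \left(-73\right) \left(106 + 73\right)\right) + 32239 = \left(23598 + 14 \left(-73\right) 179\right) + 32239 = \left(23598 - 182938\right) + 32239 = -159340 + 32239 = -127101$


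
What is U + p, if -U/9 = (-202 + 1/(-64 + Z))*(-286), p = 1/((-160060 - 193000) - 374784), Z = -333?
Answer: -150242963219317/288954068 ≈ -5.1995e+5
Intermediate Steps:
p = -1/727844 (p = 1/(-353060 - 374784) = 1/(-727844) = -1/727844 ≈ -1.3739e-6)
U = -206421930/397 (U = -9*(-202 + 1/(-64 - 333))*(-286) = -9*(-202 + 1/(-397))*(-286) = -9*(-202 - 1/397)*(-286) = -(-721755)*(-286)/397 = -9*22935770/397 = -206421930/397 ≈ -5.1995e+5)
U + p = -206421930/397 - 1/727844 = -150242963219317/288954068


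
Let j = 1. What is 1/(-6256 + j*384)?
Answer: -1/5872 ≈ -0.00017030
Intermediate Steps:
1/(-6256 + j*384) = 1/(-6256 + 1*384) = 1/(-6256 + 384) = 1/(-5872) = -1/5872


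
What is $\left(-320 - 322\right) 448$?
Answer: $-287616$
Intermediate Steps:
$\left(-320 - 322\right) 448 = \left(-642\right) 448 = -287616$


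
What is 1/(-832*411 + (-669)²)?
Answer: 1/105609 ≈ 9.4689e-6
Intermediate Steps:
1/(-832*411 + (-669)²) = 1/(-341952 + 447561) = 1/105609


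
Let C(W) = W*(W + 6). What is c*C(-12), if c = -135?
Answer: -9720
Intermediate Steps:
C(W) = W*(6 + W)
c*C(-12) = -(-1620)*(6 - 12) = -(-1620)*(-6) = -135*72 = -9720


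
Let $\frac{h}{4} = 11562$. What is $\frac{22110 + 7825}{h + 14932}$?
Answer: $\frac{5987}{12236} \approx 0.48929$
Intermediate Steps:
$h = 46248$ ($h = 4 \cdot 11562 = 46248$)
$\frac{22110 + 7825}{h + 14932} = \frac{22110 + 7825}{46248 + 14932} = \frac{29935}{61180} = 29935 \cdot \frac{1}{61180} = \frac{5987}{12236}$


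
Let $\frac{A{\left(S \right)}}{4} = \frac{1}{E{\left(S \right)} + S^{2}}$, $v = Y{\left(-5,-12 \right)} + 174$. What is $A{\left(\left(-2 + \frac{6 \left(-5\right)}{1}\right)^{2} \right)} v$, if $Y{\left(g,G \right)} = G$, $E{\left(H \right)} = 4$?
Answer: $\frac{162}{262145} \approx 0.00061798$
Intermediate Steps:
$v = 162$ ($v = -12 + 174 = 162$)
$A{\left(S \right)} = \frac{4}{4 + S^{2}}$
$A{\left(\left(-2 + \frac{6 \left(-5\right)}{1}\right)^{2} \right)} v = \frac{4}{4 + \left(\left(-2 + \frac{6 \left(-5\right)}{1}\right)^{2}\right)^{2}} \cdot 162 = \frac{4}{4 + \left(\left(-2 - 30\right)^{2}\right)^{2}} \cdot 162 = \frac{4}{4 + \left(\left(-32\right)^{2}\right)^{2}} \cdot 162 = \frac{4}{4 + 1024^{2}} \cdot 162 = \frac{4}{4 + 1048576} \cdot 162 = \frac{4}{1048580} \cdot 162 = 4 \cdot \frac{1}{1048580} \cdot 162 = \frac{1}{262145} \cdot 162 = \frac{162}{262145}$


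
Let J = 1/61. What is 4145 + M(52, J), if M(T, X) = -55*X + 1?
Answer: 252851/61 ≈ 4145.1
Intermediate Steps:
J = 1/61 ≈ 0.016393
M(T, X) = 1 - 55*X
4145 + M(52, J) = 4145 + (1 - 55*1/61) = 4145 + (1 - 55/61) = 4145 + 6/61 = 252851/61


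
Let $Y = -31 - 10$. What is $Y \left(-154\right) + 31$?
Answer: $6345$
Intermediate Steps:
$Y = -41$ ($Y = -31 - 10 = -41$)
$Y \left(-154\right) + 31 = \left(-41\right) \left(-154\right) + 31 = 6314 + 31 = 6345$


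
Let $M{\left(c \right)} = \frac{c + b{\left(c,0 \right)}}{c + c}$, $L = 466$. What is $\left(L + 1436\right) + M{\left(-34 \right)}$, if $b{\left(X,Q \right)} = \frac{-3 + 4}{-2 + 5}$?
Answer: $\frac{388109}{204} \approx 1902.5$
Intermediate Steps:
$b{\left(X,Q \right)} = \frac{1}{3}$ ($b{\left(X,Q \right)} = 1 \cdot \frac{1}{3} = \frac{1}{3}$)
$M{\left(c \right)} = \frac{\frac{1}{3} + c}{2 c}$ ($M{\left(c \right)} = \frac{c + \frac{1}{3}}{c + c} = \frac{\frac{1}{3} + c}{2 c}$)
$\left(L + 1436\right) + M{\left(-34 \right)} = \left(466 + 1436\right) + \frac{1 + 3 \left(-34\right)}{6 \left(-34\right)} = 1902 + \frac{1}{6} \left(- \frac{1}{34}\right) \left(1 - 102\right) = 1902 + \frac{1}{6} \left(- \frac{1}{34}\right) \left(-101\right) = 1902 + \frac{101}{204} = \frac{388109}{204}$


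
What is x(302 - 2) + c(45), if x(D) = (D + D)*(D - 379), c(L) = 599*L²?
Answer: 1165575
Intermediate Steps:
x(D) = 2*D*(-379 + D) (x(D) = (2*D)*(-379 + D) = 2*D*(-379 + D))
x(302 - 2) + c(45) = 2*(302 - 2)*(-379 + (302 - 2)) + 599*45² = 2*300*(-379 + 300) + 599*2025 = 2*300*(-79) + 1212975 = -47400 + 1212975 = 1165575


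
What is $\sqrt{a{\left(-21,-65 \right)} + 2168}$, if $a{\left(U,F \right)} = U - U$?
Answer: $2 \sqrt{542} \approx 46.562$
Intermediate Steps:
$a{\left(U,F \right)} = 0$
$\sqrt{a{\left(-21,-65 \right)} + 2168} = \sqrt{0 + 2168} = \sqrt{2168} = 2 \sqrt{542}$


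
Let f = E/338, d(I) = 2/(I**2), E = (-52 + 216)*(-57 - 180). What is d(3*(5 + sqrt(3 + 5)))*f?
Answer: -142516/48841 + 259120*sqrt(2)/146523 ≈ -0.41698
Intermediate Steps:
E = -38868 (E = 164*(-237) = -38868)
d(I) = 2/I**2
f = -19434/169 (f = -38868/338 = -38868*1/338 = -19434/169 ≈ -114.99)
d(3*(5 + sqrt(3 + 5)))*f = (2/(3*(5 + sqrt(3 + 5)))**2)*(-19434/169) = (2/(3*(5 + sqrt(8)))**2)*(-19434/169) = (2/(3*(5 + 2*sqrt(2)))**2)*(-19434/169) = (2/(15 + 6*sqrt(2))**2)*(-19434/169) = -38868/(169*(15 + 6*sqrt(2))**2)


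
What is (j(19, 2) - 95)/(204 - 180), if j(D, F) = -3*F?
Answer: -101/24 ≈ -4.2083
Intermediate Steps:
(j(19, 2) - 95)/(204 - 180) = (-3*2 - 95)/(204 - 180) = (-6 - 95)/24 = -101*1/24 = -101/24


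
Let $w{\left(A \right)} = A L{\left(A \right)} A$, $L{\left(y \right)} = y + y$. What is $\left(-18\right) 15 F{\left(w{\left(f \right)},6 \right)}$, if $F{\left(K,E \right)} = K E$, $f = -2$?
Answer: $25920$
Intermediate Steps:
$L{\left(y \right)} = 2 y$
$w{\left(A \right)} = 2 A^{3}$ ($w{\left(A \right)} = A 2 A A = 2 A^{2} A = 2 A^{3}$)
$F{\left(K,E \right)} = E K$
$\left(-18\right) 15 F{\left(w{\left(f \right)},6 \right)} = \left(-18\right) 15 \cdot 6 \cdot 2 \left(-2\right)^{3} = - 270 \cdot 6 \cdot 2 \left(-8\right) = - 270 \cdot 6 \left(-16\right) = \left(-270\right) \left(-96\right) = 25920$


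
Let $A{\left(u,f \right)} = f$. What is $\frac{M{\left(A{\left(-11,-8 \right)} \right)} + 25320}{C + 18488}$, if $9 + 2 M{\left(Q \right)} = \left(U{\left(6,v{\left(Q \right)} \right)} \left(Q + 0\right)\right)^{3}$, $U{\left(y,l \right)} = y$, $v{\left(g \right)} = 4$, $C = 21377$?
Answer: $- \frac{59961}{79730} \approx -0.75205$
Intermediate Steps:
$M{\left(Q \right)} = - \frac{9}{2} + 108 Q^{3}$ ($M{\left(Q \right)} = - \frac{9}{2} + \frac{\left(6 \left(Q + 0\right)\right)^{3}}{2} = - \frac{9}{2} + \frac{\left(6 Q\right)^{3}}{2} = - \frac{9}{2} + \frac{216 Q^{3}}{2} = - \frac{9}{2} + 108 Q^{3}$)
$\frac{M{\left(A{\left(-11,-8 \right)} \right)} + 25320}{C + 18488} = \frac{\left(- \frac{9}{2} + 108 \left(-8\right)^{3}\right) + 25320}{21377 + 18488} = \frac{\left(- \frac{9}{2} + 108 \left(-512\right)\right) + 25320}{39865} = \left(\left(- \frac{9}{2} - 55296\right) + 25320\right) \frac{1}{39865} = \left(- \frac{110601}{2} + 25320\right) \frac{1}{39865} = \left(- \frac{59961}{2}\right) \frac{1}{39865} = - \frac{59961}{79730}$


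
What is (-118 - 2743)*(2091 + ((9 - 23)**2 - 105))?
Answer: -6242702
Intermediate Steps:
(-118 - 2743)*(2091 + ((9 - 23)**2 - 105)) = -2861*(2091 + ((-14)**2 - 105)) = -2861*(2091 + (196 - 105)) = -2861*(2091 + 91) = -2861*2182 = -6242702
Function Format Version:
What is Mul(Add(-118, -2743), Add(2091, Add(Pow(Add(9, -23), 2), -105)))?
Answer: -6242702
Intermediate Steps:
Mul(Add(-118, -2743), Add(2091, Add(Pow(Add(9, -23), 2), -105))) = Mul(-2861, Add(2091, Add(Pow(-14, 2), -105))) = Mul(-2861, Add(2091, Add(196, -105))) = Mul(-2861, Add(2091, 91)) = Mul(-2861, 2182) = -6242702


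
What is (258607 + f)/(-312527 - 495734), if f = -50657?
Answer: -207950/808261 ≈ -0.25728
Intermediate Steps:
(258607 + f)/(-312527 - 495734) = (258607 - 50657)/(-312527 - 495734) = 207950/(-808261) = 207950*(-1/808261) = -207950/808261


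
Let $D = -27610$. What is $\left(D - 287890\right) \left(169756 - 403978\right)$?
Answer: $73897041000$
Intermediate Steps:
$\left(D - 287890\right) \left(169756 - 403978\right) = \left(-27610 - 287890\right) \left(169756 - 403978\right) = \left(-315500\right) \left(-234222\right) = 73897041000$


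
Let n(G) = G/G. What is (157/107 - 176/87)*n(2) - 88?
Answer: -824365/9309 ≈ -88.556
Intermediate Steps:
n(G) = 1
(157/107 - 176/87)*n(2) - 88 = (157/107 - 176/87)*1 - 88 = -5173/9309*1 - 88 = -5173/9309 - 88 = -824365/9309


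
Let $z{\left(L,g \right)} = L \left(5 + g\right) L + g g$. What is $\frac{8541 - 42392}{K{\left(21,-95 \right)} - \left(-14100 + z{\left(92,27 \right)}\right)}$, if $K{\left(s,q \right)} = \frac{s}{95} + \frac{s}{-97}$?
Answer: $\frac{311936965}{2372650513} \approx 0.13147$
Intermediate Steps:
$K{\left(s,q \right)} = \frac{2 s}{9215}$ ($K{\left(s,q \right)} = s \frac{1}{95} + s \left(- \frac{1}{97}\right) = \frac{s}{95} - \frac{s}{97} = \frac{2 s}{9215}$)
$z{\left(L,g \right)} = g^{2} + L^{2} \left(5 + g\right)$ ($z{\left(L,g \right)} = L^{2} \left(5 + g\right) + g^{2} = g^{2} + L^{2} \left(5 + g\right)$)
$\frac{8541 - 42392}{K{\left(21,-95 \right)} - \left(-14100 + z{\left(92,27 \right)}\right)} = \frac{8541 - 42392}{\frac{2}{9215} \cdot 21 + \left(14100 - \left(27^{2} + 5 \cdot 92^{2} + 27 \cdot 92^{2}\right)\right)} = - \frac{33851}{\frac{42}{9215} + \left(14100 - \left(729 + 5 \cdot 8464 + 27 \cdot 8464\right)\right)} = - \frac{33851}{\frac{42}{9215} + \left(14100 - \left(729 + 42320 + 228528\right)\right)} = - \frac{33851}{\frac{42}{9215} + \left(14100 - 271577\right)} = - \frac{33851}{\frac{42}{9215} - 257477} = - \frac{33851}{- \frac{2372650513}{9215}} = \left(-33851\right) \left(- \frac{9215}{2372650513}\right) = \frac{311936965}{2372650513}$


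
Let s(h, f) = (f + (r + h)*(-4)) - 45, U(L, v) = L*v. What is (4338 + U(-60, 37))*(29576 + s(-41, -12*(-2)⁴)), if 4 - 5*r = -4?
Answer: 312368994/5 ≈ 6.2474e+7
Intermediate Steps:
r = 8/5 (r = ⅘ - ⅕*(-4) = ⅘ + ⅘ = 8/5 ≈ 1.6000)
s(h, f) = -257/5 + f - 4*h (s(h, f) = (f + (8/5 + h)*(-4)) - 45 = (f + (-32/5 - 4*h)) - 45 = (-32/5 + f - 4*h) - 45 = -257/5 + f - 4*h)
(4338 + U(-60, 37))*(29576 + s(-41, -12*(-2)⁴)) = (4338 - 60*37)*(29576 + (-257/5 - 12*(-2)⁴ - 4*(-41))) = (4338 - 2220)*(29576 + (-257/5 - 12*16 + 164)) = 2118*(29576 + (-257/5 - 192 + 164)) = 2118*(29576 - 397/5) = 2118*(147483/5) = 312368994/5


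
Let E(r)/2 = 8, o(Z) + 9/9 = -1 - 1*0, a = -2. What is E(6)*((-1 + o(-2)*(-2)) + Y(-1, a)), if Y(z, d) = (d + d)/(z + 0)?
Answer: 112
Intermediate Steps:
o(Z) = -2 (o(Z) = -1 + (-1 - 1*0) = -1 + (-1 + 0) = -1 - 1 = -2)
E(r) = 16 (E(r) = 2*8 = 16)
Y(z, d) = 2*d/z (Y(z, d) = (2*d)/z = 2*d/z)
E(6)*((-1 + o(-2)*(-2)) + Y(-1, a)) = 16*((-1 - 2*(-2)) + 2*(-2)/(-1)) = 16*((-1 + 4) + 2*(-2)*(-1)) = 16*(3 + 4) = 16*7 = 112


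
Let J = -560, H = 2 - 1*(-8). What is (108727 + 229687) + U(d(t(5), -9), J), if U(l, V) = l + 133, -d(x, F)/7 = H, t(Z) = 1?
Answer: 338477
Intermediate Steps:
H = 10 (H = 2 + 8 = 10)
d(x, F) = -70 (d(x, F) = -7*10 = -70)
U(l, V) = 133 + l
(108727 + 229687) + U(d(t(5), -9), J) = (108727 + 229687) + (133 - 70) = 338414 + 63 = 338477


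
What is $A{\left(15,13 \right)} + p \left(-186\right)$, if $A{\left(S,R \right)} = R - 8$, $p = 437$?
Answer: $-81277$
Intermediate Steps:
$A{\left(S,R \right)} = -8 + R$
$A{\left(15,13 \right)} + p \left(-186\right) = \left(-8 + 13\right) + 437 \left(-186\right) = 5 - 81282 = -81277$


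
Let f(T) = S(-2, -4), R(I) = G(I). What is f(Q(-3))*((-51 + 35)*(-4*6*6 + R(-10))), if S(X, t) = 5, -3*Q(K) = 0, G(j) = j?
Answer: 12320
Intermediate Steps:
Q(K) = 0 (Q(K) = -⅓*0 = 0)
R(I) = I
f(T) = 5
f(Q(-3))*((-51 + 35)*(-4*6*6 + R(-10))) = 5*((-51 + 35)*(-4*6*6 - 10)) = 5*(-16*(-24*6 - 10)) = 5*(-16*(-144 - 10)) = 5*(-16*(-154)) = 5*2464 = 12320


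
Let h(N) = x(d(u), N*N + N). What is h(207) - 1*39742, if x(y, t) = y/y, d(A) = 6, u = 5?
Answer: -39741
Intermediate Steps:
x(y, t) = 1
h(N) = 1
h(207) - 1*39742 = 1 - 1*39742 = 1 - 39742 = -39741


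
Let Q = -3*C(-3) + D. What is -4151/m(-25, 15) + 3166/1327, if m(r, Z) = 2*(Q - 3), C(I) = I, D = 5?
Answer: -5438725/29194 ≈ -186.30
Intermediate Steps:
Q = 14 (Q = -3*(-3) + 5 = 9 + 5 = 14)
m(r, Z) = 22 (m(r, Z) = 2*(14 - 3) = 2*11 = 22)
-4151/m(-25, 15) + 3166/1327 = -4151/22 + 3166/1327 = -5438725/29194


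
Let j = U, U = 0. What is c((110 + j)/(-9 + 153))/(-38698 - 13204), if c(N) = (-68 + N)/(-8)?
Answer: -4841/29895552 ≈ -0.00016193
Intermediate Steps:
j = 0
c(N) = 17/2 - N/8 (c(N) = (-68 + N)*(-1/8) = 17/2 - N/8)
c((110 + j)/(-9 + 153))/(-38698 - 13204) = (17/2 - (110 + 0)/(8*(-9 + 153)))/(-38698 - 13204) = (17/2 - 55/(4*144))/(-51902) = (17/2 - 55/(4*144))*(-1/51902) = (17/2 - 1/8*55/72)*(-1/51902) = (17/2 - 55/576)*(-1/51902) = (4841/576)*(-1/51902) = -4841/29895552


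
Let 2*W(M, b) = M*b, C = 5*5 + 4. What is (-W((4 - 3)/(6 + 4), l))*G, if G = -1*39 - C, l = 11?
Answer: 187/5 ≈ 37.400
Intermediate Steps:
C = 29 (C = 25 + 4 = 29)
G = -68 (G = -1*39 - 1*29 = -39 - 29 = -68)
W(M, b) = M*b/2 (W(M, b) = (M*b)/2 = M*b/2)
(-W((4 - 3)/(6 + 4), l))*G = -(4 - 3)/(6 + 4)*11/2*(-68) = -1/10*11/2*(-68) = -1*(1/10)*11/2*(-68) = -11/(2*10)*(-68) = -1*11/20*(-68) = -11/20*(-68) = 187/5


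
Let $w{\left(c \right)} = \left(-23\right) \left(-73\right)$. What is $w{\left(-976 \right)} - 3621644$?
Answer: $-3619965$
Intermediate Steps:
$w{\left(c \right)} = 1679$
$w{\left(-976 \right)} - 3621644 = 1679 - 3621644 = -3619965$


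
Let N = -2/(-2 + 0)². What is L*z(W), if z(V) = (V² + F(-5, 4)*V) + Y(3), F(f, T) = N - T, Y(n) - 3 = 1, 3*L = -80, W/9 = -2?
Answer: -32720/3 ≈ -10907.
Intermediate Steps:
W = -18 (W = 9*(-2) = -18)
L = -80/3 (L = (⅓)*(-80) = -80/3 ≈ -26.667)
Y(n) = 4 (Y(n) = 3 + 1 = 4)
N = -½ (N = -2/((-2)²) = -2/4 = -2*¼ = -½ ≈ -0.50000)
F(f, T) = -½ - T
z(V) = 4 + V² - 9*V/2 (z(V) = (V² + (-½ - 1*4)*V) + 4 = (V² + (-½ - 4)*V) + 4 = (V² - 9*V/2) + 4 = 4 + V² - 9*V/2)
L*z(W) = -80*(4 + (-18)² - 9/2*(-18))/3 = -80*(4 + 324 + 81)/3 = -80/3*409 = -32720/3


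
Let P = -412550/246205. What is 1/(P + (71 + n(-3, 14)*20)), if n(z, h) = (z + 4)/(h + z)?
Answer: 541651/38534431 ≈ 0.014056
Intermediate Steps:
n(z, h) = (4 + z)/(h + z)
P = -82510/49241 (P = -412550*1/246205 = -82510/49241 ≈ -1.6756)
1/(P + (71 + n(-3, 14)*20)) = 1/(-82510/49241 + (71 + ((4 - 3)/(14 - 3))*20)) = 1/(-82510/49241 + (71 + (1/11)*20)) = 1/(-82510/49241 + (71 + 20/11)) = 1/(-82510/49241 + 801/11) = 1/(38534431/541651) = 541651/38534431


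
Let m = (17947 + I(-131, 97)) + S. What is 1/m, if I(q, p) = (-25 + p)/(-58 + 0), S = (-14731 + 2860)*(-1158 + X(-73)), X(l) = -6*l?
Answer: 29/248386907 ≈ 1.1675e-7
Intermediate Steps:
S = 8547120 (S = (-14731 + 2860)*(-1158 - 6*(-73)) = -11871*(-1158 + 438) = -11871*(-720) = 8547120)
I(q, p) = 25/58 - p/58 (I(q, p) = (-25 + p)/(-58) = (-25 + p)*(-1/58) = 25/58 - p/58)
m = 248386907/29 (m = (17947 + (25/58 - 1/58*97)) + 8547120 = (17947 + (25/58 - 97/58)) + 8547120 = (17947 - 36/29) + 8547120 = 520427/29 + 8547120 = 248386907/29 ≈ 8.5651e+6)
1/m = 1/(248386907/29) = 29/248386907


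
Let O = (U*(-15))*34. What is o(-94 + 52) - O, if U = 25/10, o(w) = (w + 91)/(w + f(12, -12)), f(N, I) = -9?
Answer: 64976/51 ≈ 1274.0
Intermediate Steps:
o(w) = (91 + w)/(-9 + w) (o(w) = (w + 91)/(w - 9) = (91 + w)/(-9 + w))
U = 5/2 (U = 25*(⅒) = 5/2 ≈ 2.5000)
O = -1275 (O = ((5/2)*(-15))*34 = -75/2*34 = -1275)
o(-94 + 52) - O = (91 + (-94 + 52))/(-9 + (-94 + 52)) - 1*(-1275) = (91 - 42)/(-9 - 42) + 1275 = 49/(-51) + 1275 = -1/51*49 + 1275 = -49/51 + 1275 = 64976/51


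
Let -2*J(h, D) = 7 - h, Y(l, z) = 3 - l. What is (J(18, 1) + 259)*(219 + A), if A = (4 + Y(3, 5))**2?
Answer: 124315/2 ≈ 62158.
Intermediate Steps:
J(h, D) = -7/2 + h/2 (J(h, D) = -(7 - h)/2 = -7/2 + h/2)
A = 16 (A = (4 + (3 - 1*3))**2 = (4 + (3 - 3))**2 = (4 + 0)**2 = 4**2 = 16)
(J(18, 1) + 259)*(219 + A) = ((-7/2 + (1/2)*18) + 259)*(219 + 16) = ((-7/2 + 9) + 259)*235 = (11/2 + 259)*235 = (529/2)*235 = 124315/2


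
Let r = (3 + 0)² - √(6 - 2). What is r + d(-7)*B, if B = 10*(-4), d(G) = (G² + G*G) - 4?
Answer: -3753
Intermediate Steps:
d(G) = -4 + 2*G² (d(G) = (G² + G²) - 4 = 2*G² - 4 = -4 + 2*G²)
B = -40
r = 7 (r = 3² - √4 = 9 - 1*2 = 9 - 2 = 7)
r + d(-7)*B = 7 + (-4 + 2*(-7)²)*(-40) = 7 + (-4 + 2*49)*(-40) = 7 + (-4 + 98)*(-40) = 7 + 94*(-40) = 7 - 3760 = -3753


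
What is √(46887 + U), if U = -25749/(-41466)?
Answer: √8957771393934/13822 ≈ 216.54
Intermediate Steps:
U = 8583/13822 (U = -25749*(-1/41466) = 8583/13822 ≈ 0.62097)
√(46887 + U) = √(46887 + 8583/13822) = √(648080697/13822) = √8957771393934/13822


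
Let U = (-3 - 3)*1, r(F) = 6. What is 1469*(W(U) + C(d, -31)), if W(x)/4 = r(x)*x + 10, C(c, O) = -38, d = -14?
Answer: -208598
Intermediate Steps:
U = -6 (U = -6*1 = -6)
W(x) = 40 + 24*x (W(x) = 4*(6*x + 10) = 4*(10 + 6*x) = 40 + 24*x)
1469*(W(U) + C(d, -31)) = 1469*((40 + 24*(-6)) - 38) = 1469*((40 - 144) - 38) = 1469*(-104 - 38) = 1469*(-142) = -208598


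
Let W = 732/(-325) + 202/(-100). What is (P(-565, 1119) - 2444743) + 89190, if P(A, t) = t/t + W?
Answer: -1531111577/650 ≈ -2.3556e+6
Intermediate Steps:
W = -2777/650 (W = 732*(-1/325) + 202*(-1/100) = -732/325 - 101/50 = -2777/650 ≈ -4.2723)
P(A, t) = -2127/650 (P(A, t) = t/t - 2777/650 = 1 - 2777/650 = -2127/650)
(P(-565, 1119) - 2444743) + 89190 = (-2127/650 - 2444743) + 89190 = -1589085077/650 + 89190 = -1531111577/650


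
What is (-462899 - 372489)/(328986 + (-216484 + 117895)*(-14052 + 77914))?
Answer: 208847/1573940433 ≈ 0.00013269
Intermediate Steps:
(-462899 - 372489)/(328986 + (-216484 + 117895)*(-14052 + 77914)) = -835388/(328986 - 98589*63862) = -835388/(328986 - 6296090718) = -835388/(-6295761732) = -835388*(-1/6295761732) = 208847/1573940433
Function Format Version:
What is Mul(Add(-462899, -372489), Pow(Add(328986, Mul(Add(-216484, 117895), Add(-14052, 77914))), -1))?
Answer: Rational(208847, 1573940433) ≈ 0.00013269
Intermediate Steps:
Mul(Add(-462899, -372489), Pow(Add(328986, Mul(Add(-216484, 117895), Add(-14052, 77914))), -1)) = Mul(-835388, Pow(Add(328986, Mul(-98589, 63862)), -1)) = Mul(-835388, Pow(Add(328986, -6296090718), -1)) = Mul(-835388, Pow(-6295761732, -1)) = Mul(-835388, Rational(-1, 6295761732)) = Rational(208847, 1573940433)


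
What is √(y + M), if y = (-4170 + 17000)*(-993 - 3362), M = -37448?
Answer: I*√55912098 ≈ 7477.4*I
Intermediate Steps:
y = -55874650 (y = 12830*(-4355) = -55874650)
√(y + M) = √(-55874650 - 37448) = √(-55912098) = I*√55912098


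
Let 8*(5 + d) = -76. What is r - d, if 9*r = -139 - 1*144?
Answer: -305/18 ≈ -16.944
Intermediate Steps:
d = -29/2 (d = -5 + (⅛)*(-76) = -5 - 19/2 = -29/2 ≈ -14.500)
r = -283/9 (r = (-139 - 1*144)/9 = (-139 - 144)/9 = (⅑)*(-283) = -283/9 ≈ -31.444)
r - d = -283/9 - 1*(-29/2) = -283/9 + 29/2 = -305/18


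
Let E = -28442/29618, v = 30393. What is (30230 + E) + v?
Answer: 897751786/14809 ≈ 60622.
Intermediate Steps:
E = -14221/14809 (E = -28442*1/29618 = -14221/14809 ≈ -0.96029)
(30230 + E) + v = (30230 - 14221/14809) + 30393 = 447661849/14809 + 30393 = 897751786/14809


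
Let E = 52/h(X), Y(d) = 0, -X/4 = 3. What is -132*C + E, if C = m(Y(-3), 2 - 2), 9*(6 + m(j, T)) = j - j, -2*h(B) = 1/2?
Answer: 584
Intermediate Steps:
X = -12 (X = -4*3 = -12)
h(B) = -¼ (h(B) = -½/2 = -½*½ = -¼)
E = -208 (E = 52/(-¼) = 52*(-4) = -208)
m(j, T) = -6 (m(j, T) = -6 + (j - j)/9 = -6 + (⅑)*0 = -6 + 0 = -6)
C = -6
-132*C + E = -132*(-6) - 208 = 792 - 208 = 584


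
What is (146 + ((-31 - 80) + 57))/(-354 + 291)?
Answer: -92/63 ≈ -1.4603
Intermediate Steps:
(146 + ((-31 - 80) + 57))/(-354 + 291) = (146 + (-111 + 57))/(-63) = (146 - 54)*(-1/63) = 92*(-1/63) = -92/63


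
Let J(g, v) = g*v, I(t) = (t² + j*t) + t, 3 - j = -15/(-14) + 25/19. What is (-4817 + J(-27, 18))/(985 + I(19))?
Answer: -74242/19273 ≈ -3.8521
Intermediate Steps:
j = 163/266 (j = 3 - (-15/(-14) + 25/19) = 3 - (-15*(-1/14) + 25*(1/19)) = 3 - (15/14 + 25/19) = 3 - 1*635/266 = 3 - 635/266 = 163/266 ≈ 0.61278)
I(t) = t² + 429*t/266 (I(t) = (t² + 163*t/266) + t = t² + 429*t/266)
(-4817 + J(-27, 18))/(985 + I(19)) = (-4817 - 27*18)/(985 + (1/266)*19*(429 + 266*19)) = (-4817 - 486)/(985 + (1/266)*19*(429 + 5054)) = -5303/(985 + (1/266)*19*5483) = -5303/(985 + 5483/14) = -5303/19273/14 = -5303*14/19273 = -74242/19273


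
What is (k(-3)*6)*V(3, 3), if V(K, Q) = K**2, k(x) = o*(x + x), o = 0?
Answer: 0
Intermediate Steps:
k(x) = 0 (k(x) = 0*(x + x) = 0*(2*x) = 0)
(k(-3)*6)*V(3, 3) = (0*6)*3**2 = 0*9 = 0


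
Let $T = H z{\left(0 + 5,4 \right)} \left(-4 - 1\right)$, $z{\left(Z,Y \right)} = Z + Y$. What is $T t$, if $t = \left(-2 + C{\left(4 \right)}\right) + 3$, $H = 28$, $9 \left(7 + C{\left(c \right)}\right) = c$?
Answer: $7000$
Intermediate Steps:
$C{\left(c \right)} = -7 + \frac{c}{9}$
$z{\left(Z,Y \right)} = Y + Z$
$t = - \frac{50}{9}$ ($t = \left(-2 + \left(-7 + \frac{1}{9} \cdot 4\right)\right) + 3 = \left(-2 + \left(-7 + \frac{4}{9}\right)\right) + 3 = \left(-2 - \frac{59}{9}\right) + 3 = - \frac{77}{9} + 3 = - \frac{50}{9} \approx -5.5556$)
$T = -1260$ ($T = 28 \left(4 + \left(0 + 5\right)\right) \left(-4 - 1\right) = 28 \left(4 + 5\right) \left(-5\right) = 28 \cdot 9 \left(-5\right) = 28 \left(-45\right) = -1260$)
$T t = \left(-1260\right) \left(- \frac{50}{9}\right) = 7000$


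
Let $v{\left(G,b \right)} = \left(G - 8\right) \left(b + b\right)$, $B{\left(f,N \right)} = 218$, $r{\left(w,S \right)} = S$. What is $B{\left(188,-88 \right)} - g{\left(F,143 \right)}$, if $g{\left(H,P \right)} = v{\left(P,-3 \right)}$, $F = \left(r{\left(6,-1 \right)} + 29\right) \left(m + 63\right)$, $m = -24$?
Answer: $1028$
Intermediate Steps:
$F = 1092$ ($F = \left(-1 + 29\right) \left(-24 + 63\right) = 28 \cdot 39 = 1092$)
$v{\left(G,b \right)} = 2 b \left(-8 + G\right)$ ($v{\left(G,b \right)} = \left(-8 + G\right) 2 b = 2 b \left(-8 + G\right)$)
$g{\left(H,P \right)} = 48 - 6 P$ ($g{\left(H,P \right)} = 2 \left(-3\right) \left(-8 + P\right) = 48 - 6 P$)
$B{\left(188,-88 \right)} - g{\left(F,143 \right)} = 218 - \left(48 - 858\right) = 218 - -810 = 218 + 810 = 1028$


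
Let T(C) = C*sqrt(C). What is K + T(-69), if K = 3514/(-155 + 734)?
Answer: 3514/579 - 69*I*sqrt(69) ≈ 6.0691 - 573.16*I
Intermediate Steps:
T(C) = C**(3/2)
K = 3514/579 ≈ 6.0691
K + T(-69) = 3514/579 + (-69)**(3/2) = 3514/579 - 69*I*sqrt(69)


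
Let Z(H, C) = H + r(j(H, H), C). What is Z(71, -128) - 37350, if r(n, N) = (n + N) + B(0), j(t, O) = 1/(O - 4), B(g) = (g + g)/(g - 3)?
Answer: -2506268/67 ≈ -37407.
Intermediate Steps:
B(g) = 2*g/(-3 + g) (B(g) = (2*g)/(-3 + g) = 2*g/(-3 + g))
j(t, O) = 1/(-4 + O)
r(n, N) = N + n (r(n, N) = (n + N) + 2*0/(-3 + 0) = (N + n) + 2*0/(-3) = (N + n) + 2*0*(-1/3) = (N + n) + 0 = N + n)
Z(H, C) = C + H + 1/(-4 + H) (Z(H, C) = H + (C + 1/(-4 + H)) = C + H + 1/(-4 + H))
Z(71, -128) - 37350 = (1 + (-4 + 71)*(-128 + 71))/(-4 + 71) - 37350 = (1 + 67*(-57))/67 - 37350 = (1 - 3819)/67 - 37350 = (1/67)*(-3818) - 37350 = -3818/67 - 37350 = -2506268/67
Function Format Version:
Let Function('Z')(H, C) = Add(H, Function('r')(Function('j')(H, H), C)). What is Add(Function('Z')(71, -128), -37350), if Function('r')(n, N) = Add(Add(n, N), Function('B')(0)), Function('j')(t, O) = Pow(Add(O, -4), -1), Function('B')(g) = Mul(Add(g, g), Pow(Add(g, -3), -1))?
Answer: Rational(-2506268, 67) ≈ -37407.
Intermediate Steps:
Function('B')(g) = Mul(2, g, Pow(Add(-3, g), -1)) (Function('B')(g) = Mul(Mul(2, g), Pow(Add(-3, g), -1)) = Mul(2, g, Pow(Add(-3, g), -1)))
Function('j')(t, O) = Pow(Add(-4, O), -1)
Function('r')(n, N) = Add(N, n) (Function('r')(n, N) = Add(Add(n, N), Mul(2, 0, Pow(Add(-3, 0), -1))) = Add(Add(N, n), Mul(2, 0, Pow(-3, -1))) = Add(Add(N, n), Mul(2, 0, Rational(-1, 3))) = Add(Add(N, n), 0) = Add(N, n))
Function('Z')(H, C) = Add(C, H, Pow(Add(-4, H), -1)) (Function('Z')(H, C) = Add(H, Add(C, Pow(Add(-4, H), -1))) = Add(C, H, Pow(Add(-4, H), -1)))
Add(Function('Z')(71, -128), -37350) = Add(Mul(Pow(Add(-4, 71), -1), Add(1, Mul(Add(-4, 71), Add(-128, 71)))), -37350) = Add(Mul(Pow(67, -1), Add(1, Mul(67, -57))), -37350) = Add(Mul(Rational(1, 67), Add(1, -3819)), -37350) = Add(Mul(Rational(1, 67), -3818), -37350) = Add(Rational(-3818, 67), -37350) = Rational(-2506268, 67)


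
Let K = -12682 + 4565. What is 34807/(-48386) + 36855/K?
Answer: -2065794449/392749162 ≈ -5.2598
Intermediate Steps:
K = -8117
34807/(-48386) + 36855/K = 34807/(-48386) + 36855/(-8117) = 34807*(-1/48386) + 36855*(-1/8117) = -34807/48386 - 36855/8117 = -2065794449/392749162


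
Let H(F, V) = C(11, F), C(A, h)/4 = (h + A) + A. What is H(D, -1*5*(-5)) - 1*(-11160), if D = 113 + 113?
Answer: 12152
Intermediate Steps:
C(A, h) = 4*h + 8*A (C(A, h) = 4*((h + A) + A) = 4*((A + h) + A) = 4*(h + 2*A) = 4*h + 8*A)
D = 226
H(F, V) = 88 + 4*F (H(F, V) = 4*F + 8*11 = 4*F + 88 = 88 + 4*F)
H(D, -1*5*(-5)) - 1*(-11160) = (88 + 4*226) - 1*(-11160) = (88 + 904) + 11160 = 992 + 11160 = 12152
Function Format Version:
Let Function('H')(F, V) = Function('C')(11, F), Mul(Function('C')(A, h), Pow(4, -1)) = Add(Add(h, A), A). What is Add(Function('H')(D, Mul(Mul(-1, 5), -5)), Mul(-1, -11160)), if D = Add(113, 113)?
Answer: 12152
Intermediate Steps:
Function('C')(A, h) = Add(Mul(4, h), Mul(8, A)) (Function('C')(A, h) = Mul(4, Add(Add(h, A), A)) = Mul(4, Add(Add(A, h), A)) = Mul(4, Add(h, Mul(2, A))) = Add(Mul(4, h), Mul(8, A)))
D = 226
Function('H')(F, V) = Add(88, Mul(4, F)) (Function('H')(F, V) = Add(Mul(4, F), Mul(8, 11)) = Add(Mul(4, F), 88) = Add(88, Mul(4, F)))
Add(Function('H')(D, Mul(Mul(-1, 5), -5)), Mul(-1, -11160)) = Add(Add(88, Mul(4, 226)), Mul(-1, -11160)) = Add(Add(88, 904), 11160) = Add(992, 11160) = 12152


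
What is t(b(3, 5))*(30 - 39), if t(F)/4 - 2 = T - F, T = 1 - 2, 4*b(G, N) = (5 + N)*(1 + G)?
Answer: 324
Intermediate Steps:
b(G, N) = (1 + G)*(5 + N)/4 (b(G, N) = ((5 + N)*(1 + G))/4 = ((1 + G)*(5 + N))/4 = (1 + G)*(5 + N)/4)
T = -1
t(F) = 4 - 4*F (t(F) = 8 + 4*(-1 - F) = 8 + (-4 - 4*F) = 4 - 4*F)
t(b(3, 5))*(30 - 39) = (4 - 4*(5/4 + (1/4)*5 + (5/4)*3 + (1/4)*3*5))*(30 - 39) = (4 - 4*(5/4 + 5/4 + 15/4 + 15/4))*(-9) = (4 - 4*10)*(-9) = (4 - 40)*(-9) = -36*(-9) = 324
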